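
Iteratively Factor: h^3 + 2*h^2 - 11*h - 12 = (h - 3)*(h^2 + 5*h + 4) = (h - 3)*(h + 4)*(h + 1)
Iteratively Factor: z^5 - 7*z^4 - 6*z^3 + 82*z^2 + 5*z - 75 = (z + 1)*(z^4 - 8*z^3 + 2*z^2 + 80*z - 75) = (z - 5)*(z + 1)*(z^3 - 3*z^2 - 13*z + 15) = (z - 5)^2*(z + 1)*(z^2 + 2*z - 3) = (z - 5)^2*(z + 1)*(z + 3)*(z - 1)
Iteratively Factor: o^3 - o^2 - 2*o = (o)*(o^2 - o - 2) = o*(o - 2)*(o + 1)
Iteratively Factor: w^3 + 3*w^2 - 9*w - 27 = (w + 3)*(w^2 - 9) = (w - 3)*(w + 3)*(w + 3)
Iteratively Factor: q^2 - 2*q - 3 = (q + 1)*(q - 3)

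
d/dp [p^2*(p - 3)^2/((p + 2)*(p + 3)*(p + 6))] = p*(p^5 + 22*p^4 + 33*p^3 - 288*p^2 - 324*p + 648)/(p^6 + 22*p^5 + 193*p^4 + 864*p^3 + 2088*p^2 + 2592*p + 1296)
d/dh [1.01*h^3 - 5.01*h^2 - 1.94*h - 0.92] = 3.03*h^2 - 10.02*h - 1.94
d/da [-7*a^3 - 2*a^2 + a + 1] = -21*a^2 - 4*a + 1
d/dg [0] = 0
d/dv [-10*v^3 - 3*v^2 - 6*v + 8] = -30*v^2 - 6*v - 6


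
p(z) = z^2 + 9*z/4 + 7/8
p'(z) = 2*z + 9/4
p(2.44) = 12.32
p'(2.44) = 7.13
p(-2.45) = 1.36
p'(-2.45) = -2.65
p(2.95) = 16.22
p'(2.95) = 8.15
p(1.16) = 4.83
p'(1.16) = 4.57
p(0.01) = 0.90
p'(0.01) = 2.27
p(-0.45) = 0.07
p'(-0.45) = 1.35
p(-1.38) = -0.33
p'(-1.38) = -0.51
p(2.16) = 10.40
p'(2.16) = 6.57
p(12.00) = 171.88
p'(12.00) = 26.25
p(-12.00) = 117.88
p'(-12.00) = -21.75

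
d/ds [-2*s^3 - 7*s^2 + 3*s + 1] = -6*s^2 - 14*s + 3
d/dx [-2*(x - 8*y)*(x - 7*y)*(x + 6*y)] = -6*x^2 + 36*x*y + 68*y^2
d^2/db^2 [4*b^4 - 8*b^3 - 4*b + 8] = 48*b*(b - 1)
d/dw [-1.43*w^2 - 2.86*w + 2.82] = -2.86*w - 2.86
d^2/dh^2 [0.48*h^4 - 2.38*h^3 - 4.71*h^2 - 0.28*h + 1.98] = 5.76*h^2 - 14.28*h - 9.42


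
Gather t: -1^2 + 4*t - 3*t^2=-3*t^2 + 4*t - 1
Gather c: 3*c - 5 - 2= 3*c - 7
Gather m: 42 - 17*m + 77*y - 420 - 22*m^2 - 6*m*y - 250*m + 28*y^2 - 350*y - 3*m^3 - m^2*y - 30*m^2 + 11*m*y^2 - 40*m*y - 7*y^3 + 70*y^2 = -3*m^3 + m^2*(-y - 52) + m*(11*y^2 - 46*y - 267) - 7*y^3 + 98*y^2 - 273*y - 378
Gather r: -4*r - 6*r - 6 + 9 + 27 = 30 - 10*r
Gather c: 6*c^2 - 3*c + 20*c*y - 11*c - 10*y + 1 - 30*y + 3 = 6*c^2 + c*(20*y - 14) - 40*y + 4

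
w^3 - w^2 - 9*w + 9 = (w - 3)*(w - 1)*(w + 3)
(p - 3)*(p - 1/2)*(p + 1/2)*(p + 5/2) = p^4 - p^3/2 - 31*p^2/4 + p/8 + 15/8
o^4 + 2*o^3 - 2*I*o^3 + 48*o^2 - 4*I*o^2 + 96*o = o*(o + 2)*(o - 8*I)*(o + 6*I)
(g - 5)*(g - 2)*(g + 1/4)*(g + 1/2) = g^4 - 25*g^3/4 + 39*g^2/8 + 53*g/8 + 5/4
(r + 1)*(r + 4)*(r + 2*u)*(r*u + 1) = r^4*u + 2*r^3*u^2 + 5*r^3*u + r^3 + 10*r^2*u^2 + 6*r^2*u + 5*r^2 + 8*r*u^2 + 10*r*u + 4*r + 8*u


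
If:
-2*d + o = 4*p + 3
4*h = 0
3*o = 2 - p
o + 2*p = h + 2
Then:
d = -29/10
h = 0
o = 2/5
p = 4/5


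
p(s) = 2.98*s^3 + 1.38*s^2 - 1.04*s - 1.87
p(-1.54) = -7.88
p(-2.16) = -23.22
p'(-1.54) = 15.91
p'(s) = 8.94*s^2 + 2.76*s - 1.04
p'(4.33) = 178.53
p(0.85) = 0.07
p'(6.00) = 337.36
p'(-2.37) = 42.63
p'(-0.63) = 0.77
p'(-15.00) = 1969.06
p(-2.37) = -31.32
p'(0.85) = 7.77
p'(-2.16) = 34.71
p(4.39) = 272.28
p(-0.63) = -1.41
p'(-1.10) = 6.74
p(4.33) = 261.42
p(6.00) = 685.25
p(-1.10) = -3.02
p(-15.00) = -9733.27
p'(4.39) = 183.37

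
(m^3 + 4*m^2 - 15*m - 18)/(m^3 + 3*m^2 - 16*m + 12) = (m^2 - 2*m - 3)/(m^2 - 3*m + 2)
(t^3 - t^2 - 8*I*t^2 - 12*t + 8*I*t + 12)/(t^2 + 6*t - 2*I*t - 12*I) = (t^2 - t*(1 + 6*I) + 6*I)/(t + 6)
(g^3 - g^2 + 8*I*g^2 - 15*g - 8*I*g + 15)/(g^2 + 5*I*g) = g - 1 + 3*I - 3*I/g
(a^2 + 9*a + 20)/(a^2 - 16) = (a + 5)/(a - 4)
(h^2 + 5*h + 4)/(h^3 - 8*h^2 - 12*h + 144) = (h + 1)/(h^2 - 12*h + 36)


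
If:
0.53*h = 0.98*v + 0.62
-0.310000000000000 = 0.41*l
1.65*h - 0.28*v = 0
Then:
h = -0.12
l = -0.76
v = -0.70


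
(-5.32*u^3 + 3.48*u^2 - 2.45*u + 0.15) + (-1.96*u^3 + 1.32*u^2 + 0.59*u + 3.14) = -7.28*u^3 + 4.8*u^2 - 1.86*u + 3.29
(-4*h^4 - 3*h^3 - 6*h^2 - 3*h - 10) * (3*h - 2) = -12*h^5 - h^4 - 12*h^3 + 3*h^2 - 24*h + 20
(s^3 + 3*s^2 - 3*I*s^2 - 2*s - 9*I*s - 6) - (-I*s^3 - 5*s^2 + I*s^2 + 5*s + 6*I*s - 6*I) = s^3 + I*s^3 + 8*s^2 - 4*I*s^2 - 7*s - 15*I*s - 6 + 6*I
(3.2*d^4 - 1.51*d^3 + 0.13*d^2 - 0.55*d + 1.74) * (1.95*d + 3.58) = 6.24*d^5 + 8.5115*d^4 - 5.1523*d^3 - 0.6071*d^2 + 1.424*d + 6.2292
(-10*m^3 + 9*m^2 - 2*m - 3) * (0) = 0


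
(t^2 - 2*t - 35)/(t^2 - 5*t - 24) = (-t^2 + 2*t + 35)/(-t^2 + 5*t + 24)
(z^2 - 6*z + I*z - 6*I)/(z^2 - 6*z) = (z + I)/z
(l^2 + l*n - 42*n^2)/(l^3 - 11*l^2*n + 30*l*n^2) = (l + 7*n)/(l*(l - 5*n))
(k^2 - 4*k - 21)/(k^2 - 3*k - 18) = (k - 7)/(k - 6)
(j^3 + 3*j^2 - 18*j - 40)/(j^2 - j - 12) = (j^2 + 7*j + 10)/(j + 3)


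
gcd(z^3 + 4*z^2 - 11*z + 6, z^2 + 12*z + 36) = z + 6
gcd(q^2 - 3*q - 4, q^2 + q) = q + 1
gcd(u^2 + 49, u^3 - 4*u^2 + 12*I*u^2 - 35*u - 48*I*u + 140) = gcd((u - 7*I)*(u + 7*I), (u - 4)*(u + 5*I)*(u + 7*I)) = u + 7*I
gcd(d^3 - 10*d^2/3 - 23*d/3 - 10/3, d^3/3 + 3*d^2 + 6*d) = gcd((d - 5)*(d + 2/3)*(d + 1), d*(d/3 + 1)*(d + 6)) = 1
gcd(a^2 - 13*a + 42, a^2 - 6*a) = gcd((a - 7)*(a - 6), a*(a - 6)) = a - 6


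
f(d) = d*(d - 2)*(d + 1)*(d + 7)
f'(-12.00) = -4118.00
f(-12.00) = 9240.00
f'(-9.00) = -1310.00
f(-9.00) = 1584.00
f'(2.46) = 110.20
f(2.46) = 37.04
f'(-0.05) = -13.06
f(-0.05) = 0.68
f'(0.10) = -15.62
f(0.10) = -1.48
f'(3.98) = 451.67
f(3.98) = 430.90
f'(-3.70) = 96.41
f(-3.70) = -187.91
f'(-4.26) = 80.10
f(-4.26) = -238.21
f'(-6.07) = -136.13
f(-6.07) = -230.97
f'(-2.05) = 64.08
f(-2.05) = -43.15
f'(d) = d*(d - 2)*(d + 1) + d*(d - 2)*(d + 7) + d*(d + 1)*(d + 7) + (d - 2)*(d + 1)*(d + 7)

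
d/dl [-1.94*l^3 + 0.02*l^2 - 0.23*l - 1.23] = -5.82*l^2 + 0.04*l - 0.23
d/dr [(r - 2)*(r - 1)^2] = (r - 1)*(3*r - 5)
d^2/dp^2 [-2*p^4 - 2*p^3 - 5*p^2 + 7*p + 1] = -24*p^2 - 12*p - 10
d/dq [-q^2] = -2*q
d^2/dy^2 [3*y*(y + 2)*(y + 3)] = 18*y + 30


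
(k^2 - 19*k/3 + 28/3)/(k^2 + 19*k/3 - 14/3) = (3*k^2 - 19*k + 28)/(3*k^2 + 19*k - 14)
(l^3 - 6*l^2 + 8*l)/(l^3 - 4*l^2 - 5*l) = (-l^2 + 6*l - 8)/(-l^2 + 4*l + 5)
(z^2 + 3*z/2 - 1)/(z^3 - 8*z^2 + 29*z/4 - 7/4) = 2*(z + 2)/(2*z^2 - 15*z + 7)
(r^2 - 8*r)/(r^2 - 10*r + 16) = r/(r - 2)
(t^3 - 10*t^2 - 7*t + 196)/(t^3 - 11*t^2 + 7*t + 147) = (t + 4)/(t + 3)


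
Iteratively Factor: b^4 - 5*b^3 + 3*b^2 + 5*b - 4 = (b - 4)*(b^3 - b^2 - b + 1) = (b - 4)*(b - 1)*(b^2 - 1) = (b - 4)*(b - 1)*(b + 1)*(b - 1)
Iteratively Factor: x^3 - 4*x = (x + 2)*(x^2 - 2*x) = x*(x + 2)*(x - 2)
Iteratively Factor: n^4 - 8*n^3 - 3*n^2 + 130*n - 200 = (n - 2)*(n^3 - 6*n^2 - 15*n + 100) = (n - 5)*(n - 2)*(n^2 - n - 20) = (n - 5)^2*(n - 2)*(n + 4)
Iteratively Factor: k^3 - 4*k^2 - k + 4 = (k - 1)*(k^2 - 3*k - 4) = (k - 1)*(k + 1)*(k - 4)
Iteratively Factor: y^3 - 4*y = (y - 2)*(y^2 + 2*y) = (y - 2)*(y + 2)*(y)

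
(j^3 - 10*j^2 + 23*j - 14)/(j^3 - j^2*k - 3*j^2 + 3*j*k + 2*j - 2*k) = (j - 7)/(j - k)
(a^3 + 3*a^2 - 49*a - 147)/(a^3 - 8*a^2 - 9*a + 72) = (a^2 - 49)/(a^2 - 11*a + 24)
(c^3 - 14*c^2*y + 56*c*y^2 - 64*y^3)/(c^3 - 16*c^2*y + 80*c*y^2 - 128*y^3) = (-c + 2*y)/(-c + 4*y)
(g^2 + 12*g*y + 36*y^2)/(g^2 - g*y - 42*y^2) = (-g - 6*y)/(-g + 7*y)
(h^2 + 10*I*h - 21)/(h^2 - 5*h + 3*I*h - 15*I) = (h + 7*I)/(h - 5)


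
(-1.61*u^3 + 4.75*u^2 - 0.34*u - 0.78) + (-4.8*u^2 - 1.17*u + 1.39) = -1.61*u^3 - 0.0499999999999998*u^2 - 1.51*u + 0.61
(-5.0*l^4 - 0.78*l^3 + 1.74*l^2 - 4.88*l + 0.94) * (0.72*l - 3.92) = -3.6*l^5 + 19.0384*l^4 + 4.3104*l^3 - 10.3344*l^2 + 19.8064*l - 3.6848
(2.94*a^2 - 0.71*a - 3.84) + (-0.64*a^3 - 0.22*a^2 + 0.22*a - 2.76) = -0.64*a^3 + 2.72*a^2 - 0.49*a - 6.6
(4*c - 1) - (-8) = 4*c + 7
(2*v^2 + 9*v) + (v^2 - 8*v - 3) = 3*v^2 + v - 3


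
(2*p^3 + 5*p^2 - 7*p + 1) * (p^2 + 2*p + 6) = 2*p^5 + 9*p^4 + 15*p^3 + 17*p^2 - 40*p + 6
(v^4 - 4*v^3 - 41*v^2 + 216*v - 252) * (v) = v^5 - 4*v^4 - 41*v^3 + 216*v^2 - 252*v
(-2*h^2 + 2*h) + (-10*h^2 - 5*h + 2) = -12*h^2 - 3*h + 2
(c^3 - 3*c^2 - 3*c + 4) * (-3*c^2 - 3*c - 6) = -3*c^5 + 6*c^4 + 12*c^3 + 15*c^2 + 6*c - 24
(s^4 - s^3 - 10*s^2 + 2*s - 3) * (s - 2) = s^5 - 3*s^4 - 8*s^3 + 22*s^2 - 7*s + 6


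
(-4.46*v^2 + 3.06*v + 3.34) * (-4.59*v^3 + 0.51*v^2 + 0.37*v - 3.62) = 20.4714*v^5 - 16.32*v^4 - 15.4202*v^3 + 18.9808*v^2 - 9.8414*v - 12.0908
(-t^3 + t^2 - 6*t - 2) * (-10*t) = 10*t^4 - 10*t^3 + 60*t^2 + 20*t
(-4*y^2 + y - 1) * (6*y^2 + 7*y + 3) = -24*y^4 - 22*y^3 - 11*y^2 - 4*y - 3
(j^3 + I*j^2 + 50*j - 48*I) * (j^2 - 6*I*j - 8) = j^5 - 5*I*j^4 + 48*j^3 - 356*I*j^2 - 688*j + 384*I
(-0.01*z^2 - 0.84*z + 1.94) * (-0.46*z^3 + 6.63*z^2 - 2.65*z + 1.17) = 0.0046*z^5 + 0.3201*z^4 - 6.4351*z^3 + 15.0765*z^2 - 6.1238*z + 2.2698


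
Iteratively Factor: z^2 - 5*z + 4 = (z - 4)*(z - 1)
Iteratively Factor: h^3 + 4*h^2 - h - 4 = (h + 1)*(h^2 + 3*h - 4) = (h - 1)*(h + 1)*(h + 4)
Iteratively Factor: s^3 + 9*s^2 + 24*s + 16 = (s + 4)*(s^2 + 5*s + 4) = (s + 4)^2*(s + 1)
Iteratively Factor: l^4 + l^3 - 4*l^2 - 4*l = (l + 2)*(l^3 - l^2 - 2*l) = (l - 2)*(l + 2)*(l^2 + l) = (l - 2)*(l + 1)*(l + 2)*(l)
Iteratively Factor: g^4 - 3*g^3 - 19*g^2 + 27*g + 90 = (g + 3)*(g^3 - 6*g^2 - g + 30) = (g - 3)*(g + 3)*(g^2 - 3*g - 10) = (g - 3)*(g + 2)*(g + 3)*(g - 5)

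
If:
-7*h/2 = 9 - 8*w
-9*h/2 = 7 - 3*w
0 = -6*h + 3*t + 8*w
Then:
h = -58/51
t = -604/153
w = 32/51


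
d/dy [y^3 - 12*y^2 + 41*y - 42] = 3*y^2 - 24*y + 41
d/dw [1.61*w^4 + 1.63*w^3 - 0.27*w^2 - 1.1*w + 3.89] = 6.44*w^3 + 4.89*w^2 - 0.54*w - 1.1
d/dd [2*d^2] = 4*d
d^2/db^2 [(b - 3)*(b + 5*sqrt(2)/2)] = 2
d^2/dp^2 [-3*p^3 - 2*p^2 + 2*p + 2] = -18*p - 4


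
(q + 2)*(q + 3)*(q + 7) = q^3 + 12*q^2 + 41*q + 42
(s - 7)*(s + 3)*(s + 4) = s^3 - 37*s - 84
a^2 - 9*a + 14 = (a - 7)*(a - 2)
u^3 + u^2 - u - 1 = (u - 1)*(u + 1)^2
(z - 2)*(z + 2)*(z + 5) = z^3 + 5*z^2 - 4*z - 20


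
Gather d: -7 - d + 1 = -d - 6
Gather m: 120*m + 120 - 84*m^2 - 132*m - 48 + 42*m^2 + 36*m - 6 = -42*m^2 + 24*m + 66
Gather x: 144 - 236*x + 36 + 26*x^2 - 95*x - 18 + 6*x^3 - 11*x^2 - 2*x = 6*x^3 + 15*x^2 - 333*x + 162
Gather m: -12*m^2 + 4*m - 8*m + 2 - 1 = -12*m^2 - 4*m + 1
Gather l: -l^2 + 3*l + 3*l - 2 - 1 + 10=-l^2 + 6*l + 7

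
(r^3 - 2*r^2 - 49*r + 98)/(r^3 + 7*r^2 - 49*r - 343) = (r - 2)/(r + 7)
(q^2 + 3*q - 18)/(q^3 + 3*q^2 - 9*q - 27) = (q + 6)/(q^2 + 6*q + 9)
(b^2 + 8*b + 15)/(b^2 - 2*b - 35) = (b + 3)/(b - 7)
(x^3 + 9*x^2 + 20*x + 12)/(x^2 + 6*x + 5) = (x^2 + 8*x + 12)/(x + 5)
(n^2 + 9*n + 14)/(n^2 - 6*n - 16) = (n + 7)/(n - 8)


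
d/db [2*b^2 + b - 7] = 4*b + 1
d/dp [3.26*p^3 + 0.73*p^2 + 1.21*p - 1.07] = 9.78*p^2 + 1.46*p + 1.21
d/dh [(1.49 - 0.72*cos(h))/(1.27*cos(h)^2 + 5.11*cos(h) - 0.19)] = (-0.9144*cos(h)^2 + 3.7846*cos(h) + 7.4771)*sin(h)/(1.6129*cos(h)^4 + 12.9794*cos(h)^3 + 25.6295*cos(h)^2 - 1.9418*cos(h) + 0.0361)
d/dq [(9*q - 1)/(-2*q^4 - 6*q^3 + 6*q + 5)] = (-18*q^4 - 54*q^3 + 54*q + 2*(9*q - 1)*(4*q^3 + 9*q^2 - 3) + 45)/(2*q^4 + 6*q^3 - 6*q - 5)^2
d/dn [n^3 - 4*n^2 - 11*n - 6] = 3*n^2 - 8*n - 11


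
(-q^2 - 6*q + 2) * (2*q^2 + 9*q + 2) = -2*q^4 - 21*q^3 - 52*q^2 + 6*q + 4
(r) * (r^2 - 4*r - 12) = r^3 - 4*r^2 - 12*r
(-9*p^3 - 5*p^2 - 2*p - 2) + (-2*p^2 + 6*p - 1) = -9*p^3 - 7*p^2 + 4*p - 3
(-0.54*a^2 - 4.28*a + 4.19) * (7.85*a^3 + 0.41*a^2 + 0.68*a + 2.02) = -4.239*a^5 - 33.8194*a^4 + 30.7695*a^3 - 2.2833*a^2 - 5.7964*a + 8.4638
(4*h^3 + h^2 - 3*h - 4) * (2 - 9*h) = -36*h^4 - h^3 + 29*h^2 + 30*h - 8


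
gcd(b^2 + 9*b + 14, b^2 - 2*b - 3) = 1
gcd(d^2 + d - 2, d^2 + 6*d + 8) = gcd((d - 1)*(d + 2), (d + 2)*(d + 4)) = d + 2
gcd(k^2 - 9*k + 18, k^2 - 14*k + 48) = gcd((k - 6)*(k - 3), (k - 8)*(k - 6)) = k - 6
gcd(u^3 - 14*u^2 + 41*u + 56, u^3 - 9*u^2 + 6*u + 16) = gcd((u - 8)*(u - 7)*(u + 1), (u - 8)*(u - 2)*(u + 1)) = u^2 - 7*u - 8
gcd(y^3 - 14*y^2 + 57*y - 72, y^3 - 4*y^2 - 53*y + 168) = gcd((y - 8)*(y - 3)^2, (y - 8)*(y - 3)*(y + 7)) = y^2 - 11*y + 24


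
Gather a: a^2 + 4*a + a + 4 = a^2 + 5*a + 4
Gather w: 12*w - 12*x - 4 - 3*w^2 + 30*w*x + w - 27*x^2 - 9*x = -3*w^2 + w*(30*x + 13) - 27*x^2 - 21*x - 4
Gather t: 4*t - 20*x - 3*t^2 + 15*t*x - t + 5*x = -3*t^2 + t*(15*x + 3) - 15*x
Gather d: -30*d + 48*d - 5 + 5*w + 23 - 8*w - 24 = 18*d - 3*w - 6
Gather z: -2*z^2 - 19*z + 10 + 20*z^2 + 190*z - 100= 18*z^2 + 171*z - 90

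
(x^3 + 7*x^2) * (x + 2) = x^4 + 9*x^3 + 14*x^2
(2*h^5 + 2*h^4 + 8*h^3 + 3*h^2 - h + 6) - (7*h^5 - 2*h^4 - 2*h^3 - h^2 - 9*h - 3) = -5*h^5 + 4*h^4 + 10*h^3 + 4*h^2 + 8*h + 9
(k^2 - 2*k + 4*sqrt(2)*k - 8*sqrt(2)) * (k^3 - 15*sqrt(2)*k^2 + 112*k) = k^5 - 11*sqrt(2)*k^4 - 2*k^4 - 8*k^3 + 22*sqrt(2)*k^3 + 16*k^2 + 448*sqrt(2)*k^2 - 896*sqrt(2)*k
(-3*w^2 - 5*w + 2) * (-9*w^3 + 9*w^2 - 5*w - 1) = 27*w^5 + 18*w^4 - 48*w^3 + 46*w^2 - 5*w - 2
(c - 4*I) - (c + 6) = -6 - 4*I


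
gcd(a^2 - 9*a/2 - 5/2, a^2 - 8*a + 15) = a - 5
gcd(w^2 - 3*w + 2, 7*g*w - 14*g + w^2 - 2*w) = w - 2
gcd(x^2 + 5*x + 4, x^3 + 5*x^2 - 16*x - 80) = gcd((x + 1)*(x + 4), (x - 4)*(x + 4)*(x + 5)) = x + 4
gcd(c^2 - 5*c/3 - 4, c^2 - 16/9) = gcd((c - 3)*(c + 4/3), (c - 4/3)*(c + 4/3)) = c + 4/3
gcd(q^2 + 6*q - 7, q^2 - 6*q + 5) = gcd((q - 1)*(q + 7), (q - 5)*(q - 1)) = q - 1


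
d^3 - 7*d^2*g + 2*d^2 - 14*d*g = d*(d + 2)*(d - 7*g)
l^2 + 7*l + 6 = (l + 1)*(l + 6)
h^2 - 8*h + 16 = (h - 4)^2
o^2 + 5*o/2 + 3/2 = (o + 1)*(o + 3/2)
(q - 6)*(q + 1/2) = q^2 - 11*q/2 - 3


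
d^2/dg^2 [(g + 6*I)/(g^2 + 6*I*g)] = 2/g^3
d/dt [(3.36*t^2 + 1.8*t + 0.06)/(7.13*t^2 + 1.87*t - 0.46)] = (-6.5508*t^2 - 3.9468*t - 0.9402)/(50.8369*t^4 + 26.6662*t^3 - 3.0627*t^2 - 1.7204*t + 0.2116)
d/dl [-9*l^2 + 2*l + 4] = 2 - 18*l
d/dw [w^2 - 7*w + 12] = 2*w - 7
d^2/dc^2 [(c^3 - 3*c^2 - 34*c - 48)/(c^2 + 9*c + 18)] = 112/(c^3 + 18*c^2 + 108*c + 216)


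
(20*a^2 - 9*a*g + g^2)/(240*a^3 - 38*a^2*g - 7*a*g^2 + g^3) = (4*a - g)/(48*a^2 + 2*a*g - g^2)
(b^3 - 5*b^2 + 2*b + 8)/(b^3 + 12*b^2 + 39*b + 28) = (b^2 - 6*b + 8)/(b^2 + 11*b + 28)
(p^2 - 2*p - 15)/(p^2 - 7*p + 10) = (p + 3)/(p - 2)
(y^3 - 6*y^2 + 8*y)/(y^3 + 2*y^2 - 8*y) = (y - 4)/(y + 4)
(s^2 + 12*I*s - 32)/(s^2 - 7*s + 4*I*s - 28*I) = (s + 8*I)/(s - 7)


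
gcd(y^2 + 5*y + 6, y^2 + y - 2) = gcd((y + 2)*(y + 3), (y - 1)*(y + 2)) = y + 2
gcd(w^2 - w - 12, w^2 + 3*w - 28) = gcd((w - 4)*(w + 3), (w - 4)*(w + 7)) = w - 4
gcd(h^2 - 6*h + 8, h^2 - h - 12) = h - 4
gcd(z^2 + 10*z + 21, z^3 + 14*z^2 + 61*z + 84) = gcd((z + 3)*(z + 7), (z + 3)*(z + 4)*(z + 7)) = z^2 + 10*z + 21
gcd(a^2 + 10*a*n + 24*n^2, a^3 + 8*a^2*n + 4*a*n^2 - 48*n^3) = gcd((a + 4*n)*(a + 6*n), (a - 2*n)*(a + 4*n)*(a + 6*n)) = a^2 + 10*a*n + 24*n^2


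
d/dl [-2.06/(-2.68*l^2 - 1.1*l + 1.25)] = (-11.0416*l - 2.266)/(2.68*l^2 + 1.1*l - 1.25)^2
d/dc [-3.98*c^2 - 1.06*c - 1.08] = -7.96*c - 1.06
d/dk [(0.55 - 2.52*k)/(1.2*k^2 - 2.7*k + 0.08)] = (3.024*k^2 - 1.32*k + 1.2834)/(1.44*k^4 - 6.48*k^3 + 7.482*k^2 - 0.432*k + 0.0064)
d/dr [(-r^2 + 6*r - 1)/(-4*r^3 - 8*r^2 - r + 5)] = (-4*r^4 + 48*r^3 + 37*r^2 - 26*r + 29)/(16*r^6 + 64*r^5 + 72*r^4 - 24*r^3 - 79*r^2 - 10*r + 25)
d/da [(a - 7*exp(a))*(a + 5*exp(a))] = -2*a*exp(a) + 2*a - 70*exp(2*a) - 2*exp(a)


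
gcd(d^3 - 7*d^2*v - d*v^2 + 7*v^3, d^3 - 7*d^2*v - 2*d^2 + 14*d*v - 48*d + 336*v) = -d + 7*v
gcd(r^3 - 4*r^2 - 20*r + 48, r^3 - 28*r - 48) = r^2 - 2*r - 24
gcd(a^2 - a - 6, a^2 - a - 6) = a^2 - a - 6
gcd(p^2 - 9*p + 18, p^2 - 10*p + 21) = p - 3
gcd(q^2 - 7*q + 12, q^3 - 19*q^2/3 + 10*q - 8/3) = q - 4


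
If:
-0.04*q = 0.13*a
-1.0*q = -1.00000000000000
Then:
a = -0.31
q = 1.00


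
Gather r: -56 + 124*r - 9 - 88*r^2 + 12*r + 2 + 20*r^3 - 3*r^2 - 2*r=20*r^3 - 91*r^2 + 134*r - 63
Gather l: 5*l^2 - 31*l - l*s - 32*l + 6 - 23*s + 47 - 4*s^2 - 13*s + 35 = 5*l^2 + l*(-s - 63) - 4*s^2 - 36*s + 88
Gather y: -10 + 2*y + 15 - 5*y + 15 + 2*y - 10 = 10 - y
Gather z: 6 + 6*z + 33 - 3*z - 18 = 3*z + 21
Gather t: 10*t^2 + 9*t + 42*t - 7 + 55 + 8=10*t^2 + 51*t + 56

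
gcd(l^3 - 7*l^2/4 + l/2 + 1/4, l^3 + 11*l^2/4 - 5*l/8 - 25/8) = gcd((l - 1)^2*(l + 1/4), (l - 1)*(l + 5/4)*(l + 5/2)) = l - 1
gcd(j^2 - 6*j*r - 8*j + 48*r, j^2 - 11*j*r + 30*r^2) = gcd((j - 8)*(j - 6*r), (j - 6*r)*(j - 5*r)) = -j + 6*r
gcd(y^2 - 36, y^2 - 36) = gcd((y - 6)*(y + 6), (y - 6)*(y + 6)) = y^2 - 36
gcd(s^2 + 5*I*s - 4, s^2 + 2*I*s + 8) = s + 4*I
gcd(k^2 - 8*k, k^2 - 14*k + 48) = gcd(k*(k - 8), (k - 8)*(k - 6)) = k - 8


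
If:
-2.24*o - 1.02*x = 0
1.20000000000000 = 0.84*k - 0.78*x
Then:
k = 0.928571428571429*x + 1.42857142857143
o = -0.455357142857143*x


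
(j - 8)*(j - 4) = j^2 - 12*j + 32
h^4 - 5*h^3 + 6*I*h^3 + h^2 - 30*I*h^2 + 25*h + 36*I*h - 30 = (h - 3)*(h - 2)*(h + I)*(h + 5*I)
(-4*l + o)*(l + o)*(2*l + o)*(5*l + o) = -40*l^4 - 58*l^3*o - 15*l^2*o^2 + 4*l*o^3 + o^4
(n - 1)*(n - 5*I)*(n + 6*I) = n^3 - n^2 + I*n^2 + 30*n - I*n - 30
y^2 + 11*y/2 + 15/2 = (y + 5/2)*(y + 3)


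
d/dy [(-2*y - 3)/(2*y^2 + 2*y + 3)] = 4*y*(y + 3)/(4*y^4 + 8*y^3 + 16*y^2 + 12*y + 9)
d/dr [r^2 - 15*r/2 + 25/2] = 2*r - 15/2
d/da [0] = 0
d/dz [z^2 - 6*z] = 2*z - 6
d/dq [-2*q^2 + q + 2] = 1 - 4*q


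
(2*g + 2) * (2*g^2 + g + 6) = 4*g^3 + 6*g^2 + 14*g + 12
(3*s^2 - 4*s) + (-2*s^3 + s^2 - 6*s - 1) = -2*s^3 + 4*s^2 - 10*s - 1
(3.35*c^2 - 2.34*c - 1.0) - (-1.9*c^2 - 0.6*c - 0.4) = 5.25*c^2 - 1.74*c - 0.6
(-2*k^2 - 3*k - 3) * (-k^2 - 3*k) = 2*k^4 + 9*k^3 + 12*k^2 + 9*k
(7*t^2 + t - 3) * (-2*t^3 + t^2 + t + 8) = -14*t^5 + 5*t^4 + 14*t^3 + 54*t^2 + 5*t - 24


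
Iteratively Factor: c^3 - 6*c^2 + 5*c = (c - 1)*(c^2 - 5*c) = c*(c - 1)*(c - 5)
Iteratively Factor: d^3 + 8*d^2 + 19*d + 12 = (d + 4)*(d^2 + 4*d + 3) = (d + 3)*(d + 4)*(d + 1)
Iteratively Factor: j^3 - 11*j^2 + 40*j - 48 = (j - 3)*(j^2 - 8*j + 16) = (j - 4)*(j - 3)*(j - 4)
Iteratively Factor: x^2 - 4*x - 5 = (x + 1)*(x - 5)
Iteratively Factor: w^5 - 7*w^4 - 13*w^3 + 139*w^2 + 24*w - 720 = (w + 3)*(w^4 - 10*w^3 + 17*w^2 + 88*w - 240) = (w - 5)*(w + 3)*(w^3 - 5*w^2 - 8*w + 48) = (w - 5)*(w - 4)*(w + 3)*(w^2 - w - 12) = (w - 5)*(w - 4)*(w + 3)^2*(w - 4)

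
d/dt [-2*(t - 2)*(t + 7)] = -4*t - 10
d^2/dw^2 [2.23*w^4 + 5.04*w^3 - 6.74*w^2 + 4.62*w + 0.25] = 26.76*w^2 + 30.24*w - 13.48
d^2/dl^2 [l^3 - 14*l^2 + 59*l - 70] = 6*l - 28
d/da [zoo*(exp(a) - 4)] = zoo*exp(a)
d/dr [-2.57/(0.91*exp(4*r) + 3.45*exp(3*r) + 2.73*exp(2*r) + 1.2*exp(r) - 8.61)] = (9.3548*exp(3*r) + 26.5995*exp(2*r) + 14.0322*exp(r) + 3.084)*exp(r)/(0.91*exp(4*r) + 3.45*exp(3*r) + 2.73*exp(2*r) + 1.2*exp(r) - 8.61)^2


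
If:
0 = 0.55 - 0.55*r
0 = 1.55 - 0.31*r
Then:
No Solution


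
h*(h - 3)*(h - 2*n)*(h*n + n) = h^4*n - 2*h^3*n^2 - 2*h^3*n + 4*h^2*n^2 - 3*h^2*n + 6*h*n^2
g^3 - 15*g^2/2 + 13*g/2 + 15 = (g - 6)*(g - 5/2)*(g + 1)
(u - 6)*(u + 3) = u^2 - 3*u - 18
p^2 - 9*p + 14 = (p - 7)*(p - 2)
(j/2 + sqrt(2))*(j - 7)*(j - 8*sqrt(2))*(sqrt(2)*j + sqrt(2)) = sqrt(2)*j^4/2 - 6*j^3 - 3*sqrt(2)*j^3 - 39*sqrt(2)*j^2/2 + 36*j^2 + 42*j + 96*sqrt(2)*j + 112*sqrt(2)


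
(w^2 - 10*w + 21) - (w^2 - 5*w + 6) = 15 - 5*w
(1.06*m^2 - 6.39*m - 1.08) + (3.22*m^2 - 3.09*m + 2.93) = 4.28*m^2 - 9.48*m + 1.85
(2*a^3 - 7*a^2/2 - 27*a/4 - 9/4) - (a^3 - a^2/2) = a^3 - 3*a^2 - 27*a/4 - 9/4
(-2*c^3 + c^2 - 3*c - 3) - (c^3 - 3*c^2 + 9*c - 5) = -3*c^3 + 4*c^2 - 12*c + 2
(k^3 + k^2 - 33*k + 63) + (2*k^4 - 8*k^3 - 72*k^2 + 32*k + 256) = 2*k^4 - 7*k^3 - 71*k^2 - k + 319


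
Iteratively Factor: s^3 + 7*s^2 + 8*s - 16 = (s + 4)*(s^2 + 3*s - 4) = (s - 1)*(s + 4)*(s + 4)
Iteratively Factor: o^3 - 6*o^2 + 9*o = (o - 3)*(o^2 - 3*o) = (o - 3)^2*(o)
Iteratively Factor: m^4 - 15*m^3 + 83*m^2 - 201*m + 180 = (m - 4)*(m^3 - 11*m^2 + 39*m - 45) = (m - 4)*(m - 3)*(m^2 - 8*m + 15) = (m - 5)*(m - 4)*(m - 3)*(m - 3)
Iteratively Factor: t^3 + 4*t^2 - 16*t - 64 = (t - 4)*(t^2 + 8*t + 16) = (t - 4)*(t + 4)*(t + 4)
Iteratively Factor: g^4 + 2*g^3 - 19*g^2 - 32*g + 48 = (g - 1)*(g^3 + 3*g^2 - 16*g - 48) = (g - 4)*(g - 1)*(g^2 + 7*g + 12) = (g - 4)*(g - 1)*(g + 4)*(g + 3)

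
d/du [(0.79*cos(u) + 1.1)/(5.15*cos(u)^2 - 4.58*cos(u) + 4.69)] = (4.0685*cos(u)^2 + 11.33*cos(u) - 8.7431)*sin(u)/(26.5225*cos(u)^4 - 47.174*cos(u)^3 + 69.2834*cos(u)^2 - 42.9604*cos(u) + 21.9961)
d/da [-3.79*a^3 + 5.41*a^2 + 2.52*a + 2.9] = -11.37*a^2 + 10.82*a + 2.52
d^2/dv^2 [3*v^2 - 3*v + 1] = 6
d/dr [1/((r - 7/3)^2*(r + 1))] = -(81*r - 9)/((r + 1)^2*(3*r - 7)^3)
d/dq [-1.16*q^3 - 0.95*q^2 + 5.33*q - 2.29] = -3.48*q^2 - 1.9*q + 5.33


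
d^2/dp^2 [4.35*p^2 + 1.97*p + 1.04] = 8.70000000000000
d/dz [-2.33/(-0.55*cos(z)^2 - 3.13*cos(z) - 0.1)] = (2.563*cos(z) + 7.2929)*sin(z)/(0.55*cos(z)^2 + 3.13*cos(z) + 0.1)^2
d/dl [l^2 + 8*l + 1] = 2*l + 8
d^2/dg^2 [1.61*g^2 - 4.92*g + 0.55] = 3.22000000000000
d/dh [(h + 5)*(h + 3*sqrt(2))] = 2*h + 3*sqrt(2) + 5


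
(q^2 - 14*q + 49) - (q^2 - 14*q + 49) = 0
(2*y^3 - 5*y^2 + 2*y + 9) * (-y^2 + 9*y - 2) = -2*y^5 + 23*y^4 - 51*y^3 + 19*y^2 + 77*y - 18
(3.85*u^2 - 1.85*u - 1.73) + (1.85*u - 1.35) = 3.85*u^2 - 3.08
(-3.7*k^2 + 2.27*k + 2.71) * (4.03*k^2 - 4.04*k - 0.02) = -14.911*k^4 + 24.0961*k^3 + 1.8245*k^2 - 10.9938*k - 0.0542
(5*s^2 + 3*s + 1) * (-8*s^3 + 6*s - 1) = -40*s^5 - 24*s^4 + 22*s^3 + 13*s^2 + 3*s - 1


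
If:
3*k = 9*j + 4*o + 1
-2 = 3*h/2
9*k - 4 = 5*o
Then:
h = -4/3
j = 1/27 - 7*o/27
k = 5*o/9 + 4/9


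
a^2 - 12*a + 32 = (a - 8)*(a - 4)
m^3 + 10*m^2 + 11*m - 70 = (m - 2)*(m + 5)*(m + 7)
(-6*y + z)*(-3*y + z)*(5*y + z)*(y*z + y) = 90*y^4*z + 90*y^4 - 27*y^3*z^2 - 27*y^3*z - 4*y^2*z^3 - 4*y^2*z^2 + y*z^4 + y*z^3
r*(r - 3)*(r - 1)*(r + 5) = r^4 + r^3 - 17*r^2 + 15*r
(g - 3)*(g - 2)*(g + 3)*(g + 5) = g^4 + 3*g^3 - 19*g^2 - 27*g + 90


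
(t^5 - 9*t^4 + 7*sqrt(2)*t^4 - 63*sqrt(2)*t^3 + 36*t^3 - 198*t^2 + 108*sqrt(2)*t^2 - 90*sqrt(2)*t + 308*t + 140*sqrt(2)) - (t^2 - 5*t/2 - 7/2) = t^5 - 9*t^4 + 7*sqrt(2)*t^4 - 63*sqrt(2)*t^3 + 36*t^3 - 199*t^2 + 108*sqrt(2)*t^2 - 90*sqrt(2)*t + 621*t/2 + 7/2 + 140*sqrt(2)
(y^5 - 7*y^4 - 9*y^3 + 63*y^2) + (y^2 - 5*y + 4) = y^5 - 7*y^4 - 9*y^3 + 64*y^2 - 5*y + 4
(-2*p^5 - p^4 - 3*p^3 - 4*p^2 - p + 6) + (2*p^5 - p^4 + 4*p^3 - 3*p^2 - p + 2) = -2*p^4 + p^3 - 7*p^2 - 2*p + 8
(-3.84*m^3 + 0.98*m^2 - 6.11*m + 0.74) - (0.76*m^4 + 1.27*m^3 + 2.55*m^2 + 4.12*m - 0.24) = -0.76*m^4 - 5.11*m^3 - 1.57*m^2 - 10.23*m + 0.98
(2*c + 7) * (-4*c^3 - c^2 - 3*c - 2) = -8*c^4 - 30*c^3 - 13*c^2 - 25*c - 14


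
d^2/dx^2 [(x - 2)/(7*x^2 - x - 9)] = 2*(3*(5 - 7*x)*(-7*x^2 + x + 9) - (x - 2)*(14*x - 1)^2)/(-7*x^2 + x + 9)^3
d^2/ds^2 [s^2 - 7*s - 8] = 2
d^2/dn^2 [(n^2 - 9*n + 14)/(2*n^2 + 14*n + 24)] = 2*(-8*n^3 + 3*n^2 + 309*n + 709)/(n^6 + 21*n^5 + 183*n^4 + 847*n^3 + 2196*n^2 + 3024*n + 1728)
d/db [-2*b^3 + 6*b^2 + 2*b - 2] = -6*b^2 + 12*b + 2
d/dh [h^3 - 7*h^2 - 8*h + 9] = 3*h^2 - 14*h - 8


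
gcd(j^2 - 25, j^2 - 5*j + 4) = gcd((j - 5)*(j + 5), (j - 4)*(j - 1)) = 1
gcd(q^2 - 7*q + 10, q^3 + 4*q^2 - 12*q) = q - 2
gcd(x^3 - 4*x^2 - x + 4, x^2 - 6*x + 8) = x - 4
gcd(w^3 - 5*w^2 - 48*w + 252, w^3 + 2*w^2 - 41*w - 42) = w^2 + w - 42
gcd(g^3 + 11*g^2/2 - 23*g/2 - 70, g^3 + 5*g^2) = g + 5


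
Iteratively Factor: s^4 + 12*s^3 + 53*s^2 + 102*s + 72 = (s + 4)*(s^3 + 8*s^2 + 21*s + 18) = (s + 3)*(s + 4)*(s^2 + 5*s + 6) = (s + 3)^2*(s + 4)*(s + 2)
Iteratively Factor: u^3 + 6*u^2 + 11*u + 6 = (u + 3)*(u^2 + 3*u + 2) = (u + 2)*(u + 3)*(u + 1)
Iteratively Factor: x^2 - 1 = (x + 1)*(x - 1)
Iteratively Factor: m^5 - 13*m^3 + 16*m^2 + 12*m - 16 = (m + 1)*(m^4 - m^3 - 12*m^2 + 28*m - 16) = (m - 2)*(m + 1)*(m^3 + m^2 - 10*m + 8) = (m - 2)^2*(m + 1)*(m^2 + 3*m - 4) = (m - 2)^2*(m - 1)*(m + 1)*(m + 4)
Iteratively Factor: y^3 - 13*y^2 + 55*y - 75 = (y - 3)*(y^2 - 10*y + 25) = (y - 5)*(y - 3)*(y - 5)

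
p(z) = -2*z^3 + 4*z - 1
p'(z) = 4 - 6*z^2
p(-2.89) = 35.72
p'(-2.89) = -46.11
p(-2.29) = 13.86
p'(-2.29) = -27.46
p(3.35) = -62.79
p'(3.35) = -63.34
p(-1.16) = -2.52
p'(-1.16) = -4.07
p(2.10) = -11.12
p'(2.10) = -22.46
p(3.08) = -47.12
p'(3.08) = -52.92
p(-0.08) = -1.32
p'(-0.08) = 3.96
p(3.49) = -72.06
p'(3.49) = -69.08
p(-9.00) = 1421.00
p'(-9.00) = -482.00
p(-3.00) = 41.00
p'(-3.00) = -50.00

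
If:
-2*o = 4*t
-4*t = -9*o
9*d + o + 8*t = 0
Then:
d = 0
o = 0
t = 0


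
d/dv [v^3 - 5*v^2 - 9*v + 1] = 3*v^2 - 10*v - 9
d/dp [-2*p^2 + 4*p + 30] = 4 - 4*p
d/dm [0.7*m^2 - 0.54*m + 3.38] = 1.4*m - 0.54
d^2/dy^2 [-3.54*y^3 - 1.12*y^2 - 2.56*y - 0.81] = -21.24*y - 2.24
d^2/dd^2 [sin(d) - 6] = -sin(d)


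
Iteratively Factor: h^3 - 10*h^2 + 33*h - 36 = (h - 3)*(h^2 - 7*h + 12) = (h - 3)^2*(h - 4)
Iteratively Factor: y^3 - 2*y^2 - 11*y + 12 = (y - 1)*(y^2 - y - 12) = (y - 4)*(y - 1)*(y + 3)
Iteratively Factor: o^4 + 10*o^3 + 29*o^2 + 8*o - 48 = (o + 3)*(o^3 + 7*o^2 + 8*o - 16) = (o + 3)*(o + 4)*(o^2 + 3*o - 4) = (o + 3)*(o + 4)^2*(o - 1)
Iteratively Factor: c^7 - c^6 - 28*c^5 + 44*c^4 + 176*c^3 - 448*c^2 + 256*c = (c - 1)*(c^6 - 28*c^4 + 16*c^3 + 192*c^2 - 256*c) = (c - 1)*(c + 4)*(c^5 - 4*c^4 - 12*c^3 + 64*c^2 - 64*c) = (c - 2)*(c - 1)*(c + 4)*(c^4 - 2*c^3 - 16*c^2 + 32*c) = (c - 4)*(c - 2)*(c - 1)*(c + 4)*(c^3 + 2*c^2 - 8*c) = c*(c - 4)*(c - 2)*(c - 1)*(c + 4)*(c^2 + 2*c - 8) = c*(c - 4)*(c - 2)*(c - 1)*(c + 4)^2*(c - 2)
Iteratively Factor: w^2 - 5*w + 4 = (w - 1)*(w - 4)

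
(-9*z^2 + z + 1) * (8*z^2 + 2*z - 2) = -72*z^4 - 10*z^3 + 28*z^2 - 2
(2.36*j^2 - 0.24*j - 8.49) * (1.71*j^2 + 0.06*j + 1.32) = 4.0356*j^4 - 0.2688*j^3 - 11.4171*j^2 - 0.8262*j - 11.2068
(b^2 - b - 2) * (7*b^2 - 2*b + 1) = 7*b^4 - 9*b^3 - 11*b^2 + 3*b - 2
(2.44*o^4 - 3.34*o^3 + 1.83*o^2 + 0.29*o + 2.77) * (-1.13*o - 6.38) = -2.7572*o^5 - 11.793*o^4 + 19.2413*o^3 - 12.0031*o^2 - 4.9803*o - 17.6726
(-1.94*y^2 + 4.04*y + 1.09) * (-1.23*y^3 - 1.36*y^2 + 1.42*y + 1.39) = 2.3862*y^5 - 2.3308*y^4 - 9.5899*y^3 + 1.5578*y^2 + 7.1634*y + 1.5151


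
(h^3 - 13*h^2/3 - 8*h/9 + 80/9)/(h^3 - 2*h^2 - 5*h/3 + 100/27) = 3*(h - 4)/(3*h - 5)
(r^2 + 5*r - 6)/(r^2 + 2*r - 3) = (r + 6)/(r + 3)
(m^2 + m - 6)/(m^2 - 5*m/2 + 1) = 2*(m + 3)/(2*m - 1)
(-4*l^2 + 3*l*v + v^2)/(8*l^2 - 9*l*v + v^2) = (4*l + v)/(-8*l + v)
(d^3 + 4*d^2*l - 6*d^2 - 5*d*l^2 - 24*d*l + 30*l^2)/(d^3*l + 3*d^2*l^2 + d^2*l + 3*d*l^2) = (d^3 + 4*d^2*l - 6*d^2 - 5*d*l^2 - 24*d*l + 30*l^2)/(d*l*(d^2 + 3*d*l + d + 3*l))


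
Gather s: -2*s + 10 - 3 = 7 - 2*s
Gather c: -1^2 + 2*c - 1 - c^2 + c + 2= -c^2 + 3*c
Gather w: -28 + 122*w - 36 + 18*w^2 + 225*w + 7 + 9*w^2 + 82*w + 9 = 27*w^2 + 429*w - 48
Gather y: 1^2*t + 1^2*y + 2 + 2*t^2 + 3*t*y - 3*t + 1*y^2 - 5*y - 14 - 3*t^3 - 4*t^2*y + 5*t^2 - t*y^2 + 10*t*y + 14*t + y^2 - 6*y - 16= -3*t^3 + 7*t^2 + 12*t + y^2*(2 - t) + y*(-4*t^2 + 13*t - 10) - 28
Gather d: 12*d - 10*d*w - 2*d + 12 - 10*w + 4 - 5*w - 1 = d*(10 - 10*w) - 15*w + 15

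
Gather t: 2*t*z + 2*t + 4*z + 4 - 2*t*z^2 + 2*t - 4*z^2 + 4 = t*(-2*z^2 + 2*z + 4) - 4*z^2 + 4*z + 8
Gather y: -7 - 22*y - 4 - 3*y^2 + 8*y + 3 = -3*y^2 - 14*y - 8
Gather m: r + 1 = r + 1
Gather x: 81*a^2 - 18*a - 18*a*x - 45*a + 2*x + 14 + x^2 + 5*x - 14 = 81*a^2 - 63*a + x^2 + x*(7 - 18*a)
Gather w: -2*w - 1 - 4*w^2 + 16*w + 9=-4*w^2 + 14*w + 8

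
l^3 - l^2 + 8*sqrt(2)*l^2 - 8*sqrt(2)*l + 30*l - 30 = (l - 1)*(l + 3*sqrt(2))*(l + 5*sqrt(2))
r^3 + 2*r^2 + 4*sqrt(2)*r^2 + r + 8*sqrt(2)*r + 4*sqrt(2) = (r + 1)^2*(r + 4*sqrt(2))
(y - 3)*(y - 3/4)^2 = y^3 - 9*y^2/2 + 81*y/16 - 27/16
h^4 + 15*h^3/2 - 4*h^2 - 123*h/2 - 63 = (h - 3)*(h + 3/2)*(h + 2)*(h + 7)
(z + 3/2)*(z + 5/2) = z^2 + 4*z + 15/4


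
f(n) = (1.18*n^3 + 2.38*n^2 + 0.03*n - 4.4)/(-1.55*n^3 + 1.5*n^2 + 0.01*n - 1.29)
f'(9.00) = 0.03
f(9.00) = -1.04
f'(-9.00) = 0.02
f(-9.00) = -0.54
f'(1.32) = -3.52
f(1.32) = -1.12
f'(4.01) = 0.18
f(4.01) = -1.43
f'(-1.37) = -1.25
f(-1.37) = -0.55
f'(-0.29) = -3.23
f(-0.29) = 3.75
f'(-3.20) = 0.07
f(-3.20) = -0.29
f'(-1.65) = -0.42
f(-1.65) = -0.34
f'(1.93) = -0.07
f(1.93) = -1.91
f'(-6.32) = 0.04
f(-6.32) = -0.46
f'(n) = (3.54*n^2 + 4.76*n + 0.03)/(-1.55*n^3 + 1.5*n^2 + 0.01*n - 1.29) + (4.65*n^2 - 3.0*n - 0.01)*(1.18*n^3 + 2.38*n^2 + 0.03*n - 4.4)/(-1.55*n^3 + 1.5*n^2 + 0.01*n - 1.29)^2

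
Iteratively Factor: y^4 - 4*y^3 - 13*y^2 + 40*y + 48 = (y - 4)*(y^3 - 13*y - 12) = (y - 4)*(y + 3)*(y^2 - 3*y - 4) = (y - 4)*(y + 1)*(y + 3)*(y - 4)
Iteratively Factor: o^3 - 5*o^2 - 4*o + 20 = (o - 5)*(o^2 - 4) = (o - 5)*(o - 2)*(o + 2)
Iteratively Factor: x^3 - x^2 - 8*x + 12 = (x + 3)*(x^2 - 4*x + 4) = (x - 2)*(x + 3)*(x - 2)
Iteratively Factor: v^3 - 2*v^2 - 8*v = (v)*(v^2 - 2*v - 8) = v*(v - 4)*(v + 2)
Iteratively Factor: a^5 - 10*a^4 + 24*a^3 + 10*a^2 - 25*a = (a - 1)*(a^4 - 9*a^3 + 15*a^2 + 25*a) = (a - 5)*(a - 1)*(a^3 - 4*a^2 - 5*a) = a*(a - 5)*(a - 1)*(a^2 - 4*a - 5) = a*(a - 5)*(a - 1)*(a + 1)*(a - 5)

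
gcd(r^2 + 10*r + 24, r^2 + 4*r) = r + 4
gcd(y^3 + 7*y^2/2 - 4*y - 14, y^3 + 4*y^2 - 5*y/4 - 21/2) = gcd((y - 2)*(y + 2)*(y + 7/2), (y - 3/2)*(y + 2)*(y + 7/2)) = y^2 + 11*y/2 + 7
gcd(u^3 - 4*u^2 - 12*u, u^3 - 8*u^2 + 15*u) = u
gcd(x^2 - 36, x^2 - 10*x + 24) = x - 6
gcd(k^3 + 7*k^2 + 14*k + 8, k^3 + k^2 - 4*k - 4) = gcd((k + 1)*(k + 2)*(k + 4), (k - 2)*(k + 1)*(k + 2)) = k^2 + 3*k + 2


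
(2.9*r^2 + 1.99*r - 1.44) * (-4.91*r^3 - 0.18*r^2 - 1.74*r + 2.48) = -14.239*r^5 - 10.2929*r^4 + 1.6662*r^3 + 3.9886*r^2 + 7.4408*r - 3.5712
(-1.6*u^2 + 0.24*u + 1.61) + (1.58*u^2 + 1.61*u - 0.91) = -0.02*u^2 + 1.85*u + 0.7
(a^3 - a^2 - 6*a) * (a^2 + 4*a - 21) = a^5 + 3*a^4 - 31*a^3 - 3*a^2 + 126*a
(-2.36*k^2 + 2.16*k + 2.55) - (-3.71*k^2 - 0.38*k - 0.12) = 1.35*k^2 + 2.54*k + 2.67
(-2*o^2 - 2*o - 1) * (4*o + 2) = -8*o^3 - 12*o^2 - 8*o - 2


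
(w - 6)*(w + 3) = w^2 - 3*w - 18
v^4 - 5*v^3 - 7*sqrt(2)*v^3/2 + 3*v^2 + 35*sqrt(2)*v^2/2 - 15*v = v*(v - 5)*(v - 3*sqrt(2))*(v - sqrt(2)/2)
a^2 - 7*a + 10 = (a - 5)*(a - 2)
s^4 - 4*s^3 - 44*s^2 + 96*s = s*(s - 8)*(s - 2)*(s + 6)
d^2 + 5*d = d*(d + 5)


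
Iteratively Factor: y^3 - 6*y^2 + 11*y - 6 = (y - 2)*(y^2 - 4*y + 3) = (y - 3)*(y - 2)*(y - 1)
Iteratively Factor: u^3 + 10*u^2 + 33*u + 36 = (u + 4)*(u^2 + 6*u + 9) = (u + 3)*(u + 4)*(u + 3)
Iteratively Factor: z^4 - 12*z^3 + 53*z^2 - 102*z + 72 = (z - 3)*(z^3 - 9*z^2 + 26*z - 24) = (z - 3)*(z - 2)*(z^2 - 7*z + 12) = (z - 4)*(z - 3)*(z - 2)*(z - 3)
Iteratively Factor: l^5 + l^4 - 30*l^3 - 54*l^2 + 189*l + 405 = (l + 3)*(l^4 - 2*l^3 - 24*l^2 + 18*l + 135) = (l + 3)^2*(l^3 - 5*l^2 - 9*l + 45) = (l - 5)*(l + 3)^2*(l^2 - 9) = (l - 5)*(l - 3)*(l + 3)^2*(l + 3)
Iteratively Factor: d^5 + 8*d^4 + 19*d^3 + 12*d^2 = (d + 4)*(d^4 + 4*d^3 + 3*d^2) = d*(d + 4)*(d^3 + 4*d^2 + 3*d) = d*(d + 3)*(d + 4)*(d^2 + d) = d*(d + 1)*(d + 3)*(d + 4)*(d)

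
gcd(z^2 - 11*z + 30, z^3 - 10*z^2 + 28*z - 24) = z - 6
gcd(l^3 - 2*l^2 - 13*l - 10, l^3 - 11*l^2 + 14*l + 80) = l^2 - 3*l - 10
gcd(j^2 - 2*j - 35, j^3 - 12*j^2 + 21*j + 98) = j - 7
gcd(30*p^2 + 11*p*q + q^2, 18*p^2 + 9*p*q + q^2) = 6*p + q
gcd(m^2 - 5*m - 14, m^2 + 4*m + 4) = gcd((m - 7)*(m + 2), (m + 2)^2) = m + 2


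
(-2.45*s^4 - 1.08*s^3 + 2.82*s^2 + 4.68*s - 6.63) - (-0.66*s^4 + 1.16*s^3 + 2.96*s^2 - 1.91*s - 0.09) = -1.79*s^4 - 2.24*s^3 - 0.14*s^2 + 6.59*s - 6.54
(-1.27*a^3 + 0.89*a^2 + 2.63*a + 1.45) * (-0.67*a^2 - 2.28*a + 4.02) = 0.8509*a^5 + 2.2993*a^4 - 8.8967*a^3 - 3.3901*a^2 + 7.2666*a + 5.829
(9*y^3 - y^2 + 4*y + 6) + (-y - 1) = 9*y^3 - y^2 + 3*y + 5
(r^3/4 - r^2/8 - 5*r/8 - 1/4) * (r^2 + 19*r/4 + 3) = r^5/4 + 17*r^4/16 - 15*r^3/32 - 115*r^2/32 - 49*r/16 - 3/4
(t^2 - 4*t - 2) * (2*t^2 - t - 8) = 2*t^4 - 9*t^3 - 8*t^2 + 34*t + 16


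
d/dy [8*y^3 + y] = 24*y^2 + 1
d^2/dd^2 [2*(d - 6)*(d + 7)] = 4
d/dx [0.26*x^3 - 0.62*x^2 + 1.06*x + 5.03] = 0.78*x^2 - 1.24*x + 1.06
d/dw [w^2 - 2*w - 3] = 2*w - 2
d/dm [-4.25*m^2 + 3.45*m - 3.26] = 3.45 - 8.5*m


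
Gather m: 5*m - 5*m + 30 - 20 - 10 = 0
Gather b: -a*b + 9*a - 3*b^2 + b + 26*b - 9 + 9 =9*a - 3*b^2 + b*(27 - a)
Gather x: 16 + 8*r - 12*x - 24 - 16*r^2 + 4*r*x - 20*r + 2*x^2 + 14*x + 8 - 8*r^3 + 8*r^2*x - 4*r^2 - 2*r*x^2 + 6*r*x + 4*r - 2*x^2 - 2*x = -8*r^3 - 20*r^2 - 2*r*x^2 - 8*r + x*(8*r^2 + 10*r)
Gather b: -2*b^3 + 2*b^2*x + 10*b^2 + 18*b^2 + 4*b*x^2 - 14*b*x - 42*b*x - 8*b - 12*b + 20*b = -2*b^3 + b^2*(2*x + 28) + b*(4*x^2 - 56*x)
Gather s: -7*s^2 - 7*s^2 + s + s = -14*s^2 + 2*s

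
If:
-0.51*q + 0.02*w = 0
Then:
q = 0.0392156862745098*w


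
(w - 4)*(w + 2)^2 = w^3 - 12*w - 16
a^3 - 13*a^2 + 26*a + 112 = (a - 8)*(a - 7)*(a + 2)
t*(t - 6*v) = t^2 - 6*t*v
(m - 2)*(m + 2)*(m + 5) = m^3 + 5*m^2 - 4*m - 20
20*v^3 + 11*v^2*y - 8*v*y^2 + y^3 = (-5*v + y)*(-4*v + y)*(v + y)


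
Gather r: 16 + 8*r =8*r + 16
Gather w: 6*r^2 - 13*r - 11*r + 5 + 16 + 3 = 6*r^2 - 24*r + 24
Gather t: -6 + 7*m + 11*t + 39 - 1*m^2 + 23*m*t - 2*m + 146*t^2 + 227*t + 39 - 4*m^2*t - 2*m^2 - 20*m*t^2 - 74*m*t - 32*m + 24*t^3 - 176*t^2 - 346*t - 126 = -3*m^2 - 27*m + 24*t^3 + t^2*(-20*m - 30) + t*(-4*m^2 - 51*m - 108) - 54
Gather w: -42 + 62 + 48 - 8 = 60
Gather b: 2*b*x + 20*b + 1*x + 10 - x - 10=b*(2*x + 20)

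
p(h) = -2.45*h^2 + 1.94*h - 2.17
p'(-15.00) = 75.44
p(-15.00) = -582.52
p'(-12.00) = 60.74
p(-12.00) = -378.25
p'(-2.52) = 14.29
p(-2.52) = -22.62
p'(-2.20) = 12.72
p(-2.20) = -18.30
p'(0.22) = 0.86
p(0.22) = -1.86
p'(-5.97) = 31.19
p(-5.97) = -101.07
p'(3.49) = -15.16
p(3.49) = -25.24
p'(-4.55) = 24.24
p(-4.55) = -61.72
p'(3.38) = -14.62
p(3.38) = -23.60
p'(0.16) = 1.16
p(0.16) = -1.92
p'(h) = 1.94 - 4.9*h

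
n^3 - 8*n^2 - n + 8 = (n - 8)*(n - 1)*(n + 1)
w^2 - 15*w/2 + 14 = (w - 4)*(w - 7/2)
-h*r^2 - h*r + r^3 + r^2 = r*(-h + r)*(r + 1)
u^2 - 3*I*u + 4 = (u - 4*I)*(u + I)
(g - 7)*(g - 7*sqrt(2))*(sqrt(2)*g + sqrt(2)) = sqrt(2)*g^3 - 14*g^2 - 6*sqrt(2)*g^2 - 7*sqrt(2)*g + 84*g + 98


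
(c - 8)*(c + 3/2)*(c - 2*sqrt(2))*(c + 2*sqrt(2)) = c^4 - 13*c^3/2 - 20*c^2 + 52*c + 96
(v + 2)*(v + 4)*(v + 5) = v^3 + 11*v^2 + 38*v + 40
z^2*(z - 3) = z^3 - 3*z^2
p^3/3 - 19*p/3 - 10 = (p/3 + 1)*(p - 5)*(p + 2)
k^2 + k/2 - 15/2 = (k - 5/2)*(k + 3)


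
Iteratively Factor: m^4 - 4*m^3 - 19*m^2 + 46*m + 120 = (m + 3)*(m^3 - 7*m^2 + 2*m + 40) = (m + 2)*(m + 3)*(m^2 - 9*m + 20) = (m - 4)*(m + 2)*(m + 3)*(m - 5)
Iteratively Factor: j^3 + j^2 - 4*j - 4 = (j - 2)*(j^2 + 3*j + 2) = (j - 2)*(j + 2)*(j + 1)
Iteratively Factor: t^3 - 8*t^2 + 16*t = (t)*(t^2 - 8*t + 16) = t*(t - 4)*(t - 4)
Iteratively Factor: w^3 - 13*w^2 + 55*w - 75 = (w - 3)*(w^2 - 10*w + 25) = (w - 5)*(w - 3)*(w - 5)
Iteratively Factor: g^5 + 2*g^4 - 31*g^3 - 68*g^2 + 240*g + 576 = (g + 3)*(g^4 - g^3 - 28*g^2 + 16*g + 192) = (g + 3)^2*(g^3 - 4*g^2 - 16*g + 64) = (g + 3)^2*(g + 4)*(g^2 - 8*g + 16) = (g - 4)*(g + 3)^2*(g + 4)*(g - 4)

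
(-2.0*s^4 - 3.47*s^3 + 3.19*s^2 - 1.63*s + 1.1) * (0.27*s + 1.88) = -0.54*s^5 - 4.6969*s^4 - 5.6623*s^3 + 5.5571*s^2 - 2.7674*s + 2.068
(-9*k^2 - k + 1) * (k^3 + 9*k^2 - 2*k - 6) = -9*k^5 - 82*k^4 + 10*k^3 + 65*k^2 + 4*k - 6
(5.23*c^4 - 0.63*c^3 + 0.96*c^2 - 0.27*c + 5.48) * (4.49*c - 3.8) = 23.4827*c^5 - 22.7027*c^4 + 6.7044*c^3 - 4.8603*c^2 + 25.6312*c - 20.824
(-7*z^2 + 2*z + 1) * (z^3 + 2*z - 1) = -7*z^5 + 2*z^4 - 13*z^3 + 11*z^2 - 1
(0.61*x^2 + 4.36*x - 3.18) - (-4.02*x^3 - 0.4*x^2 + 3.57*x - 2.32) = 4.02*x^3 + 1.01*x^2 + 0.79*x - 0.86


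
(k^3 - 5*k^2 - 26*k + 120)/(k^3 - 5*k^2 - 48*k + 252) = (k^2 + k - 20)/(k^2 + k - 42)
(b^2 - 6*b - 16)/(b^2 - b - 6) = (b - 8)/(b - 3)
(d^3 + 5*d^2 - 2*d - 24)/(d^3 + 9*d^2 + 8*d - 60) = (d^2 + 7*d + 12)/(d^2 + 11*d + 30)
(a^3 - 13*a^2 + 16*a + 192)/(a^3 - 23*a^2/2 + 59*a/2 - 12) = 2*(a^2 - 5*a - 24)/(2*a^2 - 7*a + 3)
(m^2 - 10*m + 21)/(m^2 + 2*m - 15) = (m - 7)/(m + 5)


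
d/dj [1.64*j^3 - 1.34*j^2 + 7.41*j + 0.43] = 4.92*j^2 - 2.68*j + 7.41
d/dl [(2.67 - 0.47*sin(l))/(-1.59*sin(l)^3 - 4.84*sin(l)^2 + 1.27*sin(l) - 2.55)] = (-1.4946*sin(l)^3 + 10.4611*sin(l)^2 + 25.8456*sin(l) - 2.1924)*cos(l)/(2.5281*sin(l)^6 + 15.3912*sin(l)^5 + 19.387*sin(l)^4 - 4.1846*sin(l)^3 + 26.2969*sin(l)^2 - 6.477*sin(l) + 6.5025)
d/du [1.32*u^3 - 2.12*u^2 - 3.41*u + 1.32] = 3.96*u^2 - 4.24*u - 3.41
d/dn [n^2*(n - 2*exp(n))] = n*(-2*n*exp(n) + 3*n - 4*exp(n))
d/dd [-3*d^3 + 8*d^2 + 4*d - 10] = -9*d^2 + 16*d + 4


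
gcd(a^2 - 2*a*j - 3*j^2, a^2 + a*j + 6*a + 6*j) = a + j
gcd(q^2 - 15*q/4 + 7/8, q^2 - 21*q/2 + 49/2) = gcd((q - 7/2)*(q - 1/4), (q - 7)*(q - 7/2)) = q - 7/2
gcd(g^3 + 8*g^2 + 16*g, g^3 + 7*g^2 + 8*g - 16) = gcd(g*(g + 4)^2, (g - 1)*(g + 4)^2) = g^2 + 8*g + 16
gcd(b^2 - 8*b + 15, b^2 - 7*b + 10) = b - 5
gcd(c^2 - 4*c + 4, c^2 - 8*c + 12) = c - 2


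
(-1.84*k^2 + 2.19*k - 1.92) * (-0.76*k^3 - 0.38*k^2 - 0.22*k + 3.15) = 1.3984*k^5 - 0.9652*k^4 + 1.0318*k^3 - 5.5482*k^2 + 7.3209*k - 6.048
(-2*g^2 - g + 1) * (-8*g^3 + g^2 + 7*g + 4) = 16*g^5 + 6*g^4 - 23*g^3 - 14*g^2 + 3*g + 4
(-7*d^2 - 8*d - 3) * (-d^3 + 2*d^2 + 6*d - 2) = 7*d^5 - 6*d^4 - 55*d^3 - 40*d^2 - 2*d + 6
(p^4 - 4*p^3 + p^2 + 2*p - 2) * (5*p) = 5*p^5 - 20*p^4 + 5*p^3 + 10*p^2 - 10*p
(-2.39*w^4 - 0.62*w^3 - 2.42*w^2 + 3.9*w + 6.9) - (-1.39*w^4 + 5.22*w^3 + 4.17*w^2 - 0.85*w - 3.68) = -1.0*w^4 - 5.84*w^3 - 6.59*w^2 + 4.75*w + 10.58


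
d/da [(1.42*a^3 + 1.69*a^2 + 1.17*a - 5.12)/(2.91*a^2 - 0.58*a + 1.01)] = (4.1322*a^4 - 1.6472*a^3 - 0.0823*a^2 + 33.2122*a - 1.7879)/(8.4681*a^4 - 3.3756*a^3 + 6.2146*a^2 - 1.1716*a + 1.0201)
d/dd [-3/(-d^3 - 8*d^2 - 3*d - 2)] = 3*(-3*d^2 - 16*d - 3)/(d^3 + 8*d^2 + 3*d + 2)^2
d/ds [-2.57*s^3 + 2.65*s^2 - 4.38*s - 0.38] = -7.71*s^2 + 5.3*s - 4.38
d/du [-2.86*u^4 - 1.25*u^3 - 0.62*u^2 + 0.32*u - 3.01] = -11.44*u^3 - 3.75*u^2 - 1.24*u + 0.32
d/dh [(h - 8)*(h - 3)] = 2*h - 11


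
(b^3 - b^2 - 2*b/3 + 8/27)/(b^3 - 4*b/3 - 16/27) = (3*b - 1)/(3*b + 2)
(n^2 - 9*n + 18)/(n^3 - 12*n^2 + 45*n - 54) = 1/(n - 3)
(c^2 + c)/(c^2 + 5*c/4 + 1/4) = 4*c/(4*c + 1)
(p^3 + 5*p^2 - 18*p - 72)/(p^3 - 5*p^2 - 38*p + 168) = (p + 3)/(p - 7)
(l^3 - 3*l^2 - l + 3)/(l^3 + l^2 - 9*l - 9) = (l - 1)/(l + 3)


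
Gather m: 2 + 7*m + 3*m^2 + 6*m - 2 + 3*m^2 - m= 6*m^2 + 12*m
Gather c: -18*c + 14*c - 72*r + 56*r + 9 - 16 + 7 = -4*c - 16*r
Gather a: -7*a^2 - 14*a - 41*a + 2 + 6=-7*a^2 - 55*a + 8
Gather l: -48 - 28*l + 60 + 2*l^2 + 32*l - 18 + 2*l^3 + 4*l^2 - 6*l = 2*l^3 + 6*l^2 - 2*l - 6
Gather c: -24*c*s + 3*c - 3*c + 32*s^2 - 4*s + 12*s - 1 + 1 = -24*c*s + 32*s^2 + 8*s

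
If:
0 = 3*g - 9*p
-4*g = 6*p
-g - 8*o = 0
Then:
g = 0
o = 0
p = 0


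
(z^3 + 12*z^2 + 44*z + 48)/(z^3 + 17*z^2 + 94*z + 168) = (z + 2)/(z + 7)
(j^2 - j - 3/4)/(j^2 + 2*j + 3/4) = (2*j - 3)/(2*j + 3)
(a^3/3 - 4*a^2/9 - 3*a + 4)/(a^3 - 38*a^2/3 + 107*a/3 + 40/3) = (3*a^3 - 4*a^2 - 27*a + 36)/(3*(3*a^3 - 38*a^2 + 107*a + 40))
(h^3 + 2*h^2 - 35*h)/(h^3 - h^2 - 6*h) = (-h^2 - 2*h + 35)/(-h^2 + h + 6)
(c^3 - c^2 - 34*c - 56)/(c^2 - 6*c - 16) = (c^2 - 3*c - 28)/(c - 8)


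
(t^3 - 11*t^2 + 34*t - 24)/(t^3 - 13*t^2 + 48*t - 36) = (t - 4)/(t - 6)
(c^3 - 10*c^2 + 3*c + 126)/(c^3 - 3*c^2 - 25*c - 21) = (c - 6)/(c + 1)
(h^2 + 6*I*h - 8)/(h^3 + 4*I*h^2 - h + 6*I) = (h + 4*I)/(h^2 + 2*I*h + 3)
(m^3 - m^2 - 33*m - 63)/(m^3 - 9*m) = (m^2 - 4*m - 21)/(m*(m - 3))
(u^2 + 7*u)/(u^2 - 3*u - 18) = u*(u + 7)/(u^2 - 3*u - 18)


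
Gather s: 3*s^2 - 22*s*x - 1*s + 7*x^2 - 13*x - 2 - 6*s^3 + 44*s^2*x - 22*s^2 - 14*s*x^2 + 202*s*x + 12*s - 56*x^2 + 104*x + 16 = -6*s^3 + s^2*(44*x - 19) + s*(-14*x^2 + 180*x + 11) - 49*x^2 + 91*x + 14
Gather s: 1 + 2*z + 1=2*z + 2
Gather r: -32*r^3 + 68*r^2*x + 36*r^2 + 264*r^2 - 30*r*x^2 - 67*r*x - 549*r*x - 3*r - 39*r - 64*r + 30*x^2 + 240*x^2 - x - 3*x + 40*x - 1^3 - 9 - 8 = -32*r^3 + r^2*(68*x + 300) + r*(-30*x^2 - 616*x - 106) + 270*x^2 + 36*x - 18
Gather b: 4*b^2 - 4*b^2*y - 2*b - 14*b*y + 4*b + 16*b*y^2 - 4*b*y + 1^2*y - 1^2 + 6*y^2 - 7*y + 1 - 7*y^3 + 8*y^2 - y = b^2*(4 - 4*y) + b*(16*y^2 - 18*y + 2) - 7*y^3 + 14*y^2 - 7*y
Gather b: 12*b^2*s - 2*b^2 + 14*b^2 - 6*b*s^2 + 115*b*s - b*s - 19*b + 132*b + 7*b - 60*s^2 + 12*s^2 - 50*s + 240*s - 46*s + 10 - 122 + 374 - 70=b^2*(12*s + 12) + b*(-6*s^2 + 114*s + 120) - 48*s^2 + 144*s + 192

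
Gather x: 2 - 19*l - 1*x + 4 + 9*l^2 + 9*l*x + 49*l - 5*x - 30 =9*l^2 + 30*l + x*(9*l - 6) - 24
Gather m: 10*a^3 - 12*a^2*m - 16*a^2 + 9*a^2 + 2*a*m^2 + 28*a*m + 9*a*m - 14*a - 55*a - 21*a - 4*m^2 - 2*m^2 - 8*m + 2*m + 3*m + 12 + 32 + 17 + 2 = 10*a^3 - 7*a^2 - 90*a + m^2*(2*a - 6) + m*(-12*a^2 + 37*a - 3) + 63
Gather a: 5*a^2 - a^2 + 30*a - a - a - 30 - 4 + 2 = 4*a^2 + 28*a - 32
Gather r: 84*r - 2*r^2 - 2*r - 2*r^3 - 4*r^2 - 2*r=-2*r^3 - 6*r^2 + 80*r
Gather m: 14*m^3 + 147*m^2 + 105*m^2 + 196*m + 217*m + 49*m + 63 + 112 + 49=14*m^3 + 252*m^2 + 462*m + 224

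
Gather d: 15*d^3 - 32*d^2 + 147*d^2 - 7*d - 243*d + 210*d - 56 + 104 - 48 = 15*d^3 + 115*d^2 - 40*d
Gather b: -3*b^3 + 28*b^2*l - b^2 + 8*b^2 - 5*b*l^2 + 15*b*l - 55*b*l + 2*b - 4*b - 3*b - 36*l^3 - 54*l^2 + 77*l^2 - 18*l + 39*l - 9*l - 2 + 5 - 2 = -3*b^3 + b^2*(28*l + 7) + b*(-5*l^2 - 40*l - 5) - 36*l^3 + 23*l^2 + 12*l + 1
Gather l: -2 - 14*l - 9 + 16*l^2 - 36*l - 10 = 16*l^2 - 50*l - 21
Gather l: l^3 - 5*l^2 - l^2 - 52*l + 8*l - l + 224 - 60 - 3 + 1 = l^3 - 6*l^2 - 45*l + 162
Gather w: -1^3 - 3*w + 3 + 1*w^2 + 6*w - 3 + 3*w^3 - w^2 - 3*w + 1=3*w^3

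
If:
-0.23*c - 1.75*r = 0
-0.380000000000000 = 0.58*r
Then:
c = 4.99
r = -0.66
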